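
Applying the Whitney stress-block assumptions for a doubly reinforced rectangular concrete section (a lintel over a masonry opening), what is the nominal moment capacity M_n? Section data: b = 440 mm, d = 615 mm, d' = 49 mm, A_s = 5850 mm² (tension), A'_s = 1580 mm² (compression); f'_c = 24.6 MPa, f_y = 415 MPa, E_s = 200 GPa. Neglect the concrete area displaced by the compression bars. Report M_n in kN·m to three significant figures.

Assume both tension and compression steel yield.
Net tension couple steel: A_s − A'_s = 4270 mm².
a = (A_s − A'_s) f_y / (0.85 f'_c b) = 1772050/(0.85 × 24.6 × 440) = 192.61 mm.
c = a/β₁ = 192.61/0.85 = 226.60 mm; ε'_s = 0.003(c − d')/c = 0.0024 ≥ f_y/E_s = 0.0021, so compression steel does yield.
M_n = (A_s − A'_s) f_y (d − a/2) + A'_s f_y (d − d') = [1772050 × (615 − 96.305) + 655700 × (615 − 49)] × 10⁻⁶ = 919.15 + 371.13 = 1290.28 kN·m.

M_n ≈ 1290 kN·m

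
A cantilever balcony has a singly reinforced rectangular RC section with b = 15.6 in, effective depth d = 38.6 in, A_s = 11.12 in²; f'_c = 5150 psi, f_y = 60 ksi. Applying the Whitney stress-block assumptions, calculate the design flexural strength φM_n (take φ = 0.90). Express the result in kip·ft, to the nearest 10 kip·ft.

T = A_s f_y = 11.12 × 60 = 667.2 kips.
a = T/(0.85 f'_c b) = 667.2/(0.85 × 5.15 × 15.6) = 9.770 in.
M_n = T(d − a/2) = 667.2 × (38.6 − 4.885) = 22494.6 kip·in = 22494.6/12 = 1874.55 kip·ft.
φM_n = 0.90 × 1874.55 = 1687.10 kip·ft.

φM_n ≈ 1690 kip·ft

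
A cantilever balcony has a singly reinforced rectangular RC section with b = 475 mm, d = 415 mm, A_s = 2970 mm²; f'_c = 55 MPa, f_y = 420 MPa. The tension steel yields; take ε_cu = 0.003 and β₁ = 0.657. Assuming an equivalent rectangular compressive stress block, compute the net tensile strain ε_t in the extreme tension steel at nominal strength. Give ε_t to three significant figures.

a = A_s f_y/(0.85 f'_c b) = 56.17 mm.
β₁ = 0.657, so c = a/β₁ = 56.17/0.657 = 85.49 mm.
From the linear strain diagram with ε_cu = 0.003: ε_t = 0.003 (d − c)/c = 0.003 × (415 − 85.49)/85.49 = 0.0116.
Since ε_t ≥ 0.005, the section is tension-controlled.

ε_t ≈ 0.0116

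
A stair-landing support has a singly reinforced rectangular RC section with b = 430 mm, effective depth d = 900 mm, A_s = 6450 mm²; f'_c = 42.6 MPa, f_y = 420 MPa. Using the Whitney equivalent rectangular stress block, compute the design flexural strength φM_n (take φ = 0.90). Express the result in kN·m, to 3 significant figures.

T = A_s f_y = 6450 × 420 = 2709000 N = 2709 kN.
From C = T: a = T/(0.85 f'_c b) = 2709000/(0.85 × 42.6 × 430) = 173.99 mm.
M_n = T(d − a/2) = 2709 kN × (900 − 86.995) mm = 2202.43 kN·m.
φM_n = 0.90 × 2202.43 = 1982.19 kN·m.

φM_n ≈ 1980 kN·m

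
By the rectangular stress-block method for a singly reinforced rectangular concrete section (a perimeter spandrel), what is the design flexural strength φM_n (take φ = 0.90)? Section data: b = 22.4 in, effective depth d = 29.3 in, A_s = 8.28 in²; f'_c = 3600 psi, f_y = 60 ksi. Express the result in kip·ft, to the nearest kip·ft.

φM_n ≈ 957 kip·ft

T = A_s f_y = 8.28 × 60 = 496.8 kips.
a = T/(0.85 f'_c b) = 496.8/(0.85 × 3.6 × 22.4) = 7.248 in.
M_n = T(d − a/2) = 496.8 × (29.3 − 3.624) = 12755.8 kip·in = 12755.8/12 = 1062.98 kip·ft.
φM_n = 0.90 × 1062.98 = 956.68 kip·ft.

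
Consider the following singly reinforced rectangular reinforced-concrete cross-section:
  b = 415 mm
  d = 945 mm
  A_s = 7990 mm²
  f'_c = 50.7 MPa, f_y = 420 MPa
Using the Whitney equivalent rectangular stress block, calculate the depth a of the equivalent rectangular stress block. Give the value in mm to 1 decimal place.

a ≈ 187.6 mm

T = A_s f_y = 7990 × 420 = 3355800 N = 3355.8 kN.
Setting C = 0.85 f'_c a b equal to T: a = 3355800/(0.85 × 50.7 × 415) = 187.6 mm.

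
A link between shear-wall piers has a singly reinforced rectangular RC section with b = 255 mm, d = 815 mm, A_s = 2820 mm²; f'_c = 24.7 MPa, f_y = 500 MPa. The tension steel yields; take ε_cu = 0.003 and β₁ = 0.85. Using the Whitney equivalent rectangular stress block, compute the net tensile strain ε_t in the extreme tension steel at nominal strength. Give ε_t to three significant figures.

ε_t ≈ 0.00489

a = A_s f_y/(0.85 f'_c b) = 263.37 mm.
β₁ = 0.85, so c = a/β₁ = 263.37/0.85 = 309.85 mm.
From the linear strain diagram with ε_cu = 0.003: ε_t = 0.003 (d − c)/c = 0.003 × (815 − 309.85)/309.85 = 0.00489.
ε_t is between 0.004 and 0.005 — transition zone.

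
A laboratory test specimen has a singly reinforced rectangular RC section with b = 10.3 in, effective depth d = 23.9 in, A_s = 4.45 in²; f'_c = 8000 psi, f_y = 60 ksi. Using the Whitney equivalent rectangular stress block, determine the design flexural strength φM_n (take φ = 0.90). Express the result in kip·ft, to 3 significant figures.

φM_n ≈ 440 kip·ft

T = A_s f_y = 4.45 × 60 = 267 kips.
a = T/(0.85 f'_c b) = 267/(0.85 × 8 × 10.3) = 3.812 in.
M_n = T(d − a/2) = 267 × (23.9 − 1.906) = 5872.4 kip·in = 5872.4/12 = 489.37 kip·ft.
φM_n = 0.90 × 489.37 = 440.43 kip·ft.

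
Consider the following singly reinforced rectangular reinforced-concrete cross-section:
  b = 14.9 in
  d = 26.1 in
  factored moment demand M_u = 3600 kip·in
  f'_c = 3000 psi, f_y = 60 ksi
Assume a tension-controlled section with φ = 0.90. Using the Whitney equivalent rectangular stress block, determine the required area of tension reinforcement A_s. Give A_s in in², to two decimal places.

A_s ≈ 2.79 in²

M_n = M_u/φ = 3600/0.90 = 4000 kip·in.
From M_n = 0.85 f'_c a b (d − a/2):
a = d − √(d² − 2M_n/(0.85 f'_c b)) = 26.1 − √(26.1² − 2 × 4000/(0.85 × 3 × 14.9)) = 4.405 in.
A_s = 0.85 f'_c a b / f_y = 0.85 × 3 × 4.405 × 14.9 / 60 = 2.789 in².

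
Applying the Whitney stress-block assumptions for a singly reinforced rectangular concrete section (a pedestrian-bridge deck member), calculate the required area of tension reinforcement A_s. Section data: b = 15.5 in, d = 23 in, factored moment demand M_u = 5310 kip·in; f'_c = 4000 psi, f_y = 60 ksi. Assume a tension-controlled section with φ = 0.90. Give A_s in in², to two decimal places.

M_n = M_u/φ = 5310/0.90 = 5900 kip·in.
From M_n = 0.85 f'_c a b (d − a/2):
a = d − √(d² − 2M_n/(0.85 f'_c b)) = 23 − √(23² − 2 × 5900/(0.85 × 4 × 15.5)) = 5.533 in.
A_s = 0.85 f'_c a b / f_y = 0.85 × 4 × 5.533 × 15.5 / 60 = 4.860 in².

A_s ≈ 4.86 in²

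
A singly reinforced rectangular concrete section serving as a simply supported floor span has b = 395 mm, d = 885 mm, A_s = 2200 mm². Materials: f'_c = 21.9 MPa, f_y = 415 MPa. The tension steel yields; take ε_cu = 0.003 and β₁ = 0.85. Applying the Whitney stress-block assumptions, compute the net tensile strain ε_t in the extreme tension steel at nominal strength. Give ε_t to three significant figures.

ε_t ≈ 0.0152

a = A_s f_y/(0.85 f'_c b) = 124.17 mm.
β₁ = 0.85, so c = a/β₁ = 124.17/0.85 = 146.08 mm.
From the linear strain diagram with ε_cu = 0.003: ε_t = 0.003 (d − c)/c = 0.003 × (885 − 146.08)/146.08 = 0.0152.
Since ε_t ≥ 0.005, the section is tension-controlled.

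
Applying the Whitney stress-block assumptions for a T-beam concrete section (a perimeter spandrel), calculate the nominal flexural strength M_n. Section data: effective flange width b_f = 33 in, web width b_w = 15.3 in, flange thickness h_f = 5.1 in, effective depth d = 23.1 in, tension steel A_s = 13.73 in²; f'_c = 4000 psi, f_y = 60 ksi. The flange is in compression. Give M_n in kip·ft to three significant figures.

M_n ≈ 1310 kip·ft

Tension: T = A_s f_y = 13.73 × 60 = 823.8 kips.
Try a within the flange: a = T/(0.85 f'_c b_f) = 823.8/(0.85 × 4 × 33) = 7.342 in.
a = 7.342 > h_f = 5.1 in: the block extends into the web. Split into flange-overhang and web parts.
C_f = 0.85 f'_c (b_f − b_w) h_f = 0.85 × 4 × (33 − 15.3) × 5.1 = 306.9 kips.
Remaining web compression depth: a_w = (T − C_f)/(0.85 f'_c b_w) = (823.8 − 306.9)/(0.85 × 4 × 15.3) = 9.937 in.
M_n = C_f(d − h_f/2) + (T − C_f)(d − a_w/2) = 306.9 × (23.1 − 2.55) + 516.9 × (23.1 − 4.9685) = 6306.8 + 9372.2 = 15679.0 kip·in.
M_n = 15679.0/12 = 1306.58 kip·ft.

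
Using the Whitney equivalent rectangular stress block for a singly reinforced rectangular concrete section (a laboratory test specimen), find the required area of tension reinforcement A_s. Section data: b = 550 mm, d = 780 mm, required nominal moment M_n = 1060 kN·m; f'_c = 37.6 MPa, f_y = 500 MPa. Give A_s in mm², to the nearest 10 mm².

With M_n = 0.85 f'_c a b (d − a/2), solve the quadratic for a:
a = d − √(d² − 2M_n/(0.85 f'_c b)) = 780 − √(780² − 2 × 1060×10⁶/(0.85 × 37.6 × 550)) = 81.58 mm.
A_s = 0.85 f'_c a b / f_y = 0.85 × 37.6 × 81.58 × 550 / 500 = 2868.0 mm².

A_s ≈ 2870 mm²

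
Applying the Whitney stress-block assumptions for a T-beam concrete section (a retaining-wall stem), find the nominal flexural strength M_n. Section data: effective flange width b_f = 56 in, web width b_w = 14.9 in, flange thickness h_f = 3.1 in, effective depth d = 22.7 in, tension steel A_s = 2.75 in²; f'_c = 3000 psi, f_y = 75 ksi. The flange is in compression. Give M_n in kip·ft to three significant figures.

M_n ≈ 378 kip·ft

Tension: T = A_s f_y = 2.75 × 75 = 206.25 kips.
Try a within the flange: a = T/(0.85 f'_c b_f) = 206.25/(0.85 × 3 × 56) = 1.444 in.
Since a = 1.444 ≤ h_f = 3.1 in, the stress block lies entirely in the flange; analyse as a rectangular beam of width b_f.
M_n = T(d − a/2) = 206.25 × (22.7 − 0.722) = 4533.0 kip·in.
M_n = 4533.0/12 = 377.75 kip·ft.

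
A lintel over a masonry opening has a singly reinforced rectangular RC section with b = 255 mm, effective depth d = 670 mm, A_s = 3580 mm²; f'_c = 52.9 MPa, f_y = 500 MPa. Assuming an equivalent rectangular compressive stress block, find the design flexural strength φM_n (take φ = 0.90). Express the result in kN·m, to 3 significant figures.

φM_n ≈ 954 kN·m

T = A_s f_y = 3580 × 500 = 1790000 N = 1790 kN.
From C = T: a = T/(0.85 f'_c b) = 1790000/(0.85 × 52.9 × 255) = 156.11 mm.
M_n = T(d − a/2) = 1790 kN × (670 − 78.055) mm = 1059.58 kN·m.
φM_n = 0.90 × 1059.58 = 953.62 kN·m.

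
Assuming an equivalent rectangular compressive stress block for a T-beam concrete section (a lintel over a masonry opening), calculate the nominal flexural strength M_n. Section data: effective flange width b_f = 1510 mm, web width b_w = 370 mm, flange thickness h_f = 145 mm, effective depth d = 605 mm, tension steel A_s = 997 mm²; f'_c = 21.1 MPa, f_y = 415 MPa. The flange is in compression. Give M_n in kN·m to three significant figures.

M_n ≈ 247 kN·m

Tension: T = A_s f_y = 997 × 415 = 413755 N.
Try a within the flange: a = T/(0.85 f'_c b_f) = 413755/(0.85 × 21.1 × 1510) = 15.28 mm.
Since a = 15.28 ≤ h_f = 145 mm, the stress block lies entirely in the flange; analyse as a rectangular beam of width b_f.
M_n = T(d − a/2) = 413755 × (605 − 7.64) = 247.16 × 10⁶ N·mm.
M_n = 247.16 kN·m.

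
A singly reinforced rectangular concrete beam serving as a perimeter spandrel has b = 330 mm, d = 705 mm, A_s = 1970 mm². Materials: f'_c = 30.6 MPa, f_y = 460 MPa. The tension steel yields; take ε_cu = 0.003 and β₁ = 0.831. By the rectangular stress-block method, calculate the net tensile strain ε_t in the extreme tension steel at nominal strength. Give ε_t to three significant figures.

ε_t ≈ 0.0136

a = A_s f_y/(0.85 f'_c b) = 105.58 mm.
β₁ = 0.831, so c = a/β₁ = 105.58/0.831 = 127.05 mm.
From the linear strain diagram with ε_cu = 0.003: ε_t = 0.003 (d − c)/c = 0.003 × (705 − 127.05)/127.05 = 0.0136.
Since ε_t ≥ 0.005, the section is tension-controlled.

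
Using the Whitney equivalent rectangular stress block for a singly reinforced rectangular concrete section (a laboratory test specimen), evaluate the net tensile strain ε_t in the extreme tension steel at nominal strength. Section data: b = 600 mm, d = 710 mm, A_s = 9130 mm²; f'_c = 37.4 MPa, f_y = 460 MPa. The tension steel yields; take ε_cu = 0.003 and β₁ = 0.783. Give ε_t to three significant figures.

ε_t ≈ 0.00457

a = A_s f_y/(0.85 f'_c b) = 220.18 mm.
β₁ = 0.783, so c = a/β₁ = 220.18/0.783 = 281.20 mm.
From the linear strain diagram with ε_cu = 0.003: ε_t = 0.003 (d − c)/c = 0.003 × (710 − 281.20)/281.20 = 0.00457.
ε_t is between 0.004 and 0.005 — transition zone.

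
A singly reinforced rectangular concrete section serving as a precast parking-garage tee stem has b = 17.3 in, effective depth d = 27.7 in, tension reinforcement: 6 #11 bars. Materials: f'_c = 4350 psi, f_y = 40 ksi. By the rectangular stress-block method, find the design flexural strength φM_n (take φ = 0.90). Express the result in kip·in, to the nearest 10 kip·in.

A_s = 6 × 1.56 = 9.36 in².
T = A_s f_y = 9.36 × 40 = 374.4 kips.
a = T/(0.85 f'_c b) = 374.4/(0.85 × 4.35 × 17.3) = 5.853 in.
M_n = T(d − a/2) = 374.4 × (27.7 − 2.9265) = 9275.2 kip·in.
φM_n = 0.90 × 9275.2 = 8347.7 kip·in.

φM_n ≈ 8350 kip·in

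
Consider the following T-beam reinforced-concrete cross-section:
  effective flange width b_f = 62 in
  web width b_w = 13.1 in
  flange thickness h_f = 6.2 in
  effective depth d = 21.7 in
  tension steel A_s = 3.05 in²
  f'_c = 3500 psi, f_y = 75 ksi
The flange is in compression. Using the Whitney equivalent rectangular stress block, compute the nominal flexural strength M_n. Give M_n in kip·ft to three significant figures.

M_n ≈ 402 kip·ft

Tension: T = A_s f_y = 3.05 × 75 = 228.75 kips.
Try a within the flange: a = T/(0.85 f'_c b_f) = 228.75/(0.85 × 3.5 × 62) = 1.240 in.
Since a = 1.240 ≤ h_f = 6.2 in, the stress block lies entirely in the flange; analyse as a rectangular beam of width b_f.
M_n = T(d − a/2) = 228.75 × (21.7 − 0.62) = 4822.1 kip·in.
M_n = 4822.1/12 = 401.84 kip·ft.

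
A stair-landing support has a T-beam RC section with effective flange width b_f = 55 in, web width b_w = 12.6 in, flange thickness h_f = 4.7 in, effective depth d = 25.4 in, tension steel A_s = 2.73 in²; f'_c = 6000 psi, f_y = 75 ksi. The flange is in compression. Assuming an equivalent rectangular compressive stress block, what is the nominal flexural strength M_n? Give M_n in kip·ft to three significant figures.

M_n ≈ 427 kip·ft

Tension: T = A_s f_y = 2.73 × 75 = 204.75 kips.
Try a within the flange: a = T/(0.85 f'_c b_f) = 204.75/(0.85 × 6 × 55) = 0.730 in.
Since a = 0.730 ≤ h_f = 4.7 in, the stress block lies entirely in the flange; analyse as a rectangular beam of width b_f.
M_n = T(d − a/2) = 204.75 × (25.4 − 0.365) = 5125.9 kip·in.
M_n = 5125.9/12 = 427.16 kip·ft.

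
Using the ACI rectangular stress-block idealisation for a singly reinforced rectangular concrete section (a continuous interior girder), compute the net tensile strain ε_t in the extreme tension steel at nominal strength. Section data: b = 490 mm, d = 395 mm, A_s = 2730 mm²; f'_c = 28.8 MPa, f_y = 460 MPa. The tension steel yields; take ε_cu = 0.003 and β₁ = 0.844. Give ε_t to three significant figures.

a = A_s f_y/(0.85 f'_c b) = 104.69 mm.
β₁ = 0.844, so c = a/β₁ = 104.69/0.844 = 124.04 mm.
From the linear strain diagram with ε_cu = 0.003: ε_t = 0.003 (d − c)/c = 0.003 × (395 − 124.04)/124.04 = 0.00655.
Since ε_t ≥ 0.005, the section is tension-controlled.

ε_t ≈ 0.00655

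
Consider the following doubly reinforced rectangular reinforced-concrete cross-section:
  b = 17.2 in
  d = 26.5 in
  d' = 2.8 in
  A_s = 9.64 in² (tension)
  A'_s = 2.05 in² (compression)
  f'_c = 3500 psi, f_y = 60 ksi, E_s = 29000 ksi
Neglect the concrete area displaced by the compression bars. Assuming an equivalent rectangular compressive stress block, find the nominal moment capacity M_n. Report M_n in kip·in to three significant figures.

M_n ≈ 13000 kip·in

Assume both steels yield.
a = (A_s − A'_s) f_y/(0.85 f'_c b) = (9.64 − 2.05) × 60/(0.85 × 3.5 × 17.2) = 8.900 in.
c = a/β₁ = 8.900/0.85 = 10.471 in; ε'_s = 0.003(c − d')/c = 0.0022 ≥ ε_y = 0.0021, so the compression steel yields.
M_n = (A_s − A'_s) f_y (d − a/2) + A'_s f_y (d − d') = 455.4 × (26.5 − 4.45) + 123 × (26.5 − 2.8) = 10041.6 + 2915.1 = 12956.7 kip·in.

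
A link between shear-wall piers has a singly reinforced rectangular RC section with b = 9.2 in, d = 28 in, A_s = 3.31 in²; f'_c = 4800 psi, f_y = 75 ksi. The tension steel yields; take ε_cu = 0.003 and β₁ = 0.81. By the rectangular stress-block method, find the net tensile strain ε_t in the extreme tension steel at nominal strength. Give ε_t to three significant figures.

a = A_s f_y/(0.85 f'_c b) = 6.614 in.
β₁ = 0.81, so c = a/β₁ = 6.614/0.81 = 8.165 in.
From the linear strain diagram with ε_cu = 0.003: ε_t = 0.003 (d − c)/c = 0.003 × (28 − 8.165)/8.165 = 0.00729.
Since ε_t ≥ 0.005, the section is tension-controlled.

ε_t ≈ 0.00729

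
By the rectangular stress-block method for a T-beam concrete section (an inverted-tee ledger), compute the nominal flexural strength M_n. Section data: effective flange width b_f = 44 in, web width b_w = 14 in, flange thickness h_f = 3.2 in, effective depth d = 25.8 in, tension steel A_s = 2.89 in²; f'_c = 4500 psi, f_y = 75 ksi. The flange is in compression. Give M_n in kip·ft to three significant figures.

Tension: T = A_s f_y = 2.89 × 75 = 216.75 kips.
Try a within the flange: a = T/(0.85 f'_c b_f) = 216.75/(0.85 × 4.5 × 44) = 1.288 in.
Since a = 1.288 ≤ h_f = 3.2 in, the stress block lies entirely in the flange; analyse as a rectangular beam of width b_f.
M_n = T(d − a/2) = 216.75 × (25.8 − 0.644) = 5452.6 kip·in.
M_n = 5452.6/12 = 454.38 kip·ft.

M_n ≈ 454 kip·ft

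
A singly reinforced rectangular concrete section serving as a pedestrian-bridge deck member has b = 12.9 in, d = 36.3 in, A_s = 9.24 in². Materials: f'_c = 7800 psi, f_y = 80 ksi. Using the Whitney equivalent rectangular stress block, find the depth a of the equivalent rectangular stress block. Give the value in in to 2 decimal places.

a ≈ 8.64 in

T = A_s f_y = 9.24 × 80 = 739.2 kips.
a = T/(0.85 f'_c b) = 739.2/(0.85 × 7.8 × 12.9) = 8.64 in.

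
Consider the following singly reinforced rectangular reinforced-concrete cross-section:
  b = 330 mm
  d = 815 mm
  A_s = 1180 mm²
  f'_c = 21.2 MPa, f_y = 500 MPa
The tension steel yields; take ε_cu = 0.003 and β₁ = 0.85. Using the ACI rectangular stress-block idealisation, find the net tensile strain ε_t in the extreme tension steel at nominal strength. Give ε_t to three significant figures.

a = A_s f_y/(0.85 f'_c b) = 99.22 mm.
β₁ = 0.85, so c = a/β₁ = 99.22/0.85 = 116.73 mm.
From the linear strain diagram with ε_cu = 0.003: ε_t = 0.003 (d − c)/c = 0.003 × (815 − 116.73)/116.73 = 0.0179.
Since ε_t ≥ 0.005, the section is tension-controlled.

ε_t ≈ 0.0179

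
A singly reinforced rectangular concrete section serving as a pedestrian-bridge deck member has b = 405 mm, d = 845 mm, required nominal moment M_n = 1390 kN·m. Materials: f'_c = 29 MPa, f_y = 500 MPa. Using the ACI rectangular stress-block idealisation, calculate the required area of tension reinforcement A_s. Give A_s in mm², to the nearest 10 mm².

With M_n = 0.85 f'_c a b (d − a/2), solve the quadratic for a:
a = d − √(d² − 2M_n/(0.85 f'_c b)) = 845 − √(845² − 2 × 1390×10⁶/(0.85 × 29 × 405)) = 185.03 mm.
A_s = 0.85 f'_c a b / f_y = 0.85 × 29 × 185.03 × 405 / 500 = 3694.4 mm².

A_s ≈ 3690 mm²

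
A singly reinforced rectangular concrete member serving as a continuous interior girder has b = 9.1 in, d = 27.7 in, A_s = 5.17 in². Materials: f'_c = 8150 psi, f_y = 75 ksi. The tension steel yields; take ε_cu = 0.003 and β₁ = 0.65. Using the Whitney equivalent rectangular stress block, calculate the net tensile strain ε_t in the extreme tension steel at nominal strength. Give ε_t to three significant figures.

ε_t ≈ 0.00578

a = A_s f_y/(0.85 f'_c b) = 6.151 in.
β₁ = 0.65, so c = a/β₁ = 6.151/0.65 = 9.463 in.
From the linear strain diagram with ε_cu = 0.003: ε_t = 0.003 (d − c)/c = 0.003 × (27.7 − 9.463)/9.463 = 0.00578.
Since ε_t ≥ 0.005, the section is tension-controlled.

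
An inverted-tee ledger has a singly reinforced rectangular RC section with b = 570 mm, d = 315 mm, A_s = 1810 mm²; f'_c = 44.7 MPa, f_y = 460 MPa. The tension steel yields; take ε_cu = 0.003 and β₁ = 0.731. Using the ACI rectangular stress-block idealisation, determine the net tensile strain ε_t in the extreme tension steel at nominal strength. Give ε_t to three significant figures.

a = A_s f_y/(0.85 f'_c b) = 38.44 mm.
β₁ = 0.731, so c = a/β₁ = 38.44/0.731 = 52.59 mm.
From the linear strain diagram with ε_cu = 0.003: ε_t = 0.003 (d − c)/c = 0.003 × (315 − 52.59)/52.59 = 0.0150.
Since ε_t ≥ 0.005, the section is tension-controlled.

ε_t ≈ 0.0150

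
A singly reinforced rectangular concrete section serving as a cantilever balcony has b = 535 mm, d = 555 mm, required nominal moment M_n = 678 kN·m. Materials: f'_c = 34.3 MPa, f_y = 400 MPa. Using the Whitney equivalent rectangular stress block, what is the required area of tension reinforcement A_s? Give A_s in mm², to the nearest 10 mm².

A_s ≈ 3310 mm²

With M_n = 0.85 f'_c a b (d − a/2), solve the quadratic for a:
a = d − √(d² − 2M_n/(0.85 f'_c b)) = 555 − √(555² − 2 × 678×10⁶/(0.85 × 34.3 × 535)) = 84.80 mm.
A_s = 0.85 f'_c a b / f_y = 0.85 × 34.3 × 84.80 × 535 / 400 = 3306.8 mm².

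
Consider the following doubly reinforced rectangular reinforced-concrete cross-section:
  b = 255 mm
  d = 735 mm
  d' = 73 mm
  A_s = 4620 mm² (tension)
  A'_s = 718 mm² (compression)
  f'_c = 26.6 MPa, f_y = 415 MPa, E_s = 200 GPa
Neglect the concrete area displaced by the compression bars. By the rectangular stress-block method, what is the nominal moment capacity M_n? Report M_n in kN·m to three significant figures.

M_n ≈ 1160 kN·m

Assume both tension and compression steel yield.
Net tension couple steel: A_s − A'_s = 3902 mm².
a = (A_s − A'_s) f_y / (0.85 f'_c b) = 1619330/(0.85 × 26.6 × 255) = 280.86 mm.
c = a/β₁ = 280.86/0.85 = 330.42 mm; ε'_s = 0.003(c − d')/c = 0.0023 ≥ f_y/E_s = 0.0021, so compression steel does yield.
M_n = (A_s − A'_s) f_y (d − a/2) + A'_s f_y (d − d') = [1619330 × (735 − 140.43) + 297970 × (735 − 73)] × 10⁻⁶ = 962.81 + 197.26 = 1160.07 kN·m.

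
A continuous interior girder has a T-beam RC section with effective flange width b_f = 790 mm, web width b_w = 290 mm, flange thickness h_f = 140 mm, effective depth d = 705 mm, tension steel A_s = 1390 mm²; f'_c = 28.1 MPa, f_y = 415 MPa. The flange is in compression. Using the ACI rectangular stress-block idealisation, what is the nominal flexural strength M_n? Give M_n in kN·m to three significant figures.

M_n ≈ 398 kN·m

Tension: T = A_s f_y = 1390 × 415 = 576850 N.
Try a within the flange: a = T/(0.85 f'_c b_f) = 576850/(0.85 × 28.1 × 790) = 30.57 mm.
Since a = 30.57 ≤ h_f = 140 mm, the stress block lies entirely in the flange; analyse as a rectangular beam of width b_f.
M_n = T(d − a/2) = 576850 × (705 − 15.285) = 397.86 × 10⁶ N·mm.
M_n = 397.86 kN·m.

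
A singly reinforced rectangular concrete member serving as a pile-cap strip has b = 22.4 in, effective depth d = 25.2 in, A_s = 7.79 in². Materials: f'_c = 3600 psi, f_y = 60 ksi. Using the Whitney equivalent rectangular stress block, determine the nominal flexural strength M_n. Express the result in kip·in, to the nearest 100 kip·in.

M_n ≈ 10200 kip·in

T = A_s f_y = 7.79 × 60 = 467.4 kips.
a = T/(0.85 f'_c b) = 467.4/(0.85 × 3.6 × 22.4) = 6.819 in.
M_n = T(d − a/2) = 467.4 × (25.2 − 3.4095) = 10184.9 kip·in.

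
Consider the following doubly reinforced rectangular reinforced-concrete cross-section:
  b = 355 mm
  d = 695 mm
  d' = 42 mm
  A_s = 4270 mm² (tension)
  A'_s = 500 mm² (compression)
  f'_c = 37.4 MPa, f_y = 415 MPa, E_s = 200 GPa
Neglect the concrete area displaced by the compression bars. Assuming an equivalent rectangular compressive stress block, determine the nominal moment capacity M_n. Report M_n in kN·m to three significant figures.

Assume both tension and compression steel yield.
Net tension couple steel: A_s − A'_s = 3770 mm².
a = (A_s − A'_s) f_y / (0.85 f'_c b) = 1564550/(0.85 × 37.4 × 355) = 138.63 mm.
c = a/β₁ = 138.63/0.783 = 177.05 mm; ε'_s = 0.003(c − d')/c = 0.0023 ≥ f_y/E_s = 0.0021, so compression steel does yield.
M_n = (A_s − A'_s) f_y (d − a/2) + A'_s f_y (d − d') = [1564550 × (695 − 69.315) + 207500 × (695 − 42)] × 10⁻⁶ = 978.92 + 135.50 = 1114.42 kN·m.

M_n ≈ 1110 kN·m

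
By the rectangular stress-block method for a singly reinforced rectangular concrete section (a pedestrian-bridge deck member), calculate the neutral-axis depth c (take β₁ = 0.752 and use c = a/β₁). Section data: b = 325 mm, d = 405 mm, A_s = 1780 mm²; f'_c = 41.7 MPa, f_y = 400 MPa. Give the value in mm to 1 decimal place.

T = A_s f_y = 1780 × 400 = 712000 N = 712 kN.
Setting C = 0.85 f'_c a b equal to T: a = 712000/(0.85 × 41.7 × 325) = 61.808 mm.
With β₁ = 0.752, c = a/β₁ = 61.808/0.752 = 82.2 mm.

c ≈ 82.2 mm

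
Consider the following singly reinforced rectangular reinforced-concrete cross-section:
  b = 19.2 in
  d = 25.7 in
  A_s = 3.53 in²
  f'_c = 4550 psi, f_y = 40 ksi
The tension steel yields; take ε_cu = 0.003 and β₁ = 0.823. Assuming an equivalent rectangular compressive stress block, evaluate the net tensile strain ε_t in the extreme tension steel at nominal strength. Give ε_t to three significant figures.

a = A_s f_y/(0.85 f'_c b) = 1.902 in.
β₁ = 0.823, so c = a/β₁ = 1.902/0.823 = 2.311 in.
From the linear strain diagram with ε_cu = 0.003: ε_t = 0.003 (d − c)/c = 0.003 × (25.7 − 2.311)/2.311 = 0.0304.
Since ε_t ≥ 0.005, the section is tension-controlled.

ε_t ≈ 0.0304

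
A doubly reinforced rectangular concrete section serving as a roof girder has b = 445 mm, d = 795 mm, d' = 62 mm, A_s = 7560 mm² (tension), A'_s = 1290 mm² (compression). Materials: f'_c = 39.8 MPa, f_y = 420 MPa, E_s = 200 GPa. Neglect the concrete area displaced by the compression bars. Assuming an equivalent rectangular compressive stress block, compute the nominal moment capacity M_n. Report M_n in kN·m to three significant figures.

M_n ≈ 2260 kN·m

Assume both tension and compression steel yield.
Net tension couple steel: A_s − A'_s = 6270 mm².
a = (A_s − A'_s) f_y / (0.85 f'_c b) = 2633400/(0.85 × 39.8 × 445) = 174.93 mm.
c = a/β₁ = 174.93/0.766 = 228.37 mm; ε'_s = 0.003(c − d')/c = 0.0022 ≥ f_y/E_s = 0.0021, so compression steel does yield.
M_n = (A_s − A'_s) f_y (d − a/2) + A'_s f_y (d − d') = [2633400 × (795 − 87.465) + 541800 × (795 − 62)] × 10⁻⁶ = 1863.22 + 397.14 = 2260.36 kN·m.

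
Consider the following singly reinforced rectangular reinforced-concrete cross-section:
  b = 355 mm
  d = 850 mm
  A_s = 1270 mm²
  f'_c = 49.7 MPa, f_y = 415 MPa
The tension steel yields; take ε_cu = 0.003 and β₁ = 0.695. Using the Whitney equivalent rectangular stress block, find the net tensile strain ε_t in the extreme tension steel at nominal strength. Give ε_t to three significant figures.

a = A_s f_y/(0.85 f'_c b) = 35.14 mm.
β₁ = 0.695, so c = a/β₁ = 35.14/0.695 = 50.56 mm.
From the linear strain diagram with ε_cu = 0.003: ε_t = 0.003 (d − c)/c = 0.003 × (850 − 50.56)/50.56 = 0.0474.
Since ε_t ≥ 0.005, the section is tension-controlled.

ε_t ≈ 0.0474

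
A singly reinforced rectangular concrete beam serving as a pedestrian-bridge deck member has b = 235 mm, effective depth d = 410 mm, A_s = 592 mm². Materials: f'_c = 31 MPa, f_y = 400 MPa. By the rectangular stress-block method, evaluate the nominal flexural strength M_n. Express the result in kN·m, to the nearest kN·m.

T = A_s f_y = 592 × 400 = 236800 N = 236.8 kN.
From C = T: a = T/(0.85 f'_c b) = 236800/(0.85 × 31 × 235) = 38.24 mm.
M_n = T(d − a/2) = 236.8 kN × (410 − 19.12) mm = 92.56 kN·m.

M_n ≈ 93 kN·m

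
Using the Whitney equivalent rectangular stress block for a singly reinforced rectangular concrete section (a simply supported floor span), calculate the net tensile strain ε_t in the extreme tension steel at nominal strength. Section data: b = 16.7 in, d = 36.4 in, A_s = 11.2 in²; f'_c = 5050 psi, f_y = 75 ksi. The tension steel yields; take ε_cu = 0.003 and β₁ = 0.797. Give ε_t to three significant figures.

a = A_s f_y/(0.85 f'_c b) = 11.718 in.
β₁ = 0.797, so c = a/β₁ = 11.718/0.797 = 14.703 in.
From the linear strain diagram with ε_cu = 0.003: ε_t = 0.003 (d − c)/c = 0.003 × (36.4 − 14.703)/14.703 = 0.00443.
ε_t is between 0.004 and 0.005 — transition zone.

ε_t ≈ 0.00443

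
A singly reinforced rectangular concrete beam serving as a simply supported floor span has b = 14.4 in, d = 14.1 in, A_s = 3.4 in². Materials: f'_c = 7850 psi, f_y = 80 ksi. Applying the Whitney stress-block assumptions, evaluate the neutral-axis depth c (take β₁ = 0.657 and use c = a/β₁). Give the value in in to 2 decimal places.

c ≈ 4.31 in

T = A_s f_y = 3.4 × 80 = 272 kips.
a = T/(0.85 f'_c b) = 272/(0.85 × 7.85 × 14.4) = 2.8309 in.
With β₁ = 0.657, c = a/β₁ = 2.8309/0.657 = 4.31 in.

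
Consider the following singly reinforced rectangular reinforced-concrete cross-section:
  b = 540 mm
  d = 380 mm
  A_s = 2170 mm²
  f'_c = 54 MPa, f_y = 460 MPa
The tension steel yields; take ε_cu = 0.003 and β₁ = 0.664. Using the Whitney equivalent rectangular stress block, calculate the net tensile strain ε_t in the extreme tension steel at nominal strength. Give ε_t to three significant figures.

a = A_s f_y/(0.85 f'_c b) = 40.27 mm.
β₁ = 0.664, so c = a/β₁ = 40.27/0.664 = 60.65 mm.
From the linear strain diagram with ε_cu = 0.003: ε_t = 0.003 (d − c)/c = 0.003 × (380 − 60.65)/60.65 = 0.0158.
Since ε_t ≥ 0.005, the section is tension-controlled.

ε_t ≈ 0.0158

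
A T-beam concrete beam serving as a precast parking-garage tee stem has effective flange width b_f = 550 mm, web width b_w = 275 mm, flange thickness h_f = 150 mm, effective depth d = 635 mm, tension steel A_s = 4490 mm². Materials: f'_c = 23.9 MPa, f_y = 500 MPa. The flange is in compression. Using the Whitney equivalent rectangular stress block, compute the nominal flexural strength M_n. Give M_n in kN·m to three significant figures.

Tension: T = A_s f_y = 4490 × 500 = 2245000 N.
Try a within the flange: a = T/(0.85 f'_c b_f) = 2245000/(0.85 × 23.9 × 550) = 200.93 mm.
a = 200.93 > h_f = 150 mm: the block extends into the web. Split into flange-overhang and web parts.
C_f = 0.85 f'_c (b_f − b_w) h_f = 0.85 × 23.9 × (550 − 275) × 150 = 837994 N.
Remaining web compression depth: a_w = (T − C_f)/(0.85 f'_c b_w) = (2245000 − 837994)/(0.85 × 23.9 × 275) = 251.85 mm.
M_n = C_f(d − h_f/2) + (T − C_f)(d − a_w/2) = 837994 × (635 − 75) + 1407006 × (635 − 125.925) = 469.28 + 716.27 = 1185.55 × 10⁶ N·mm.
M_n = 1185.55 kN·m.

M_n ≈ 1190 kN·m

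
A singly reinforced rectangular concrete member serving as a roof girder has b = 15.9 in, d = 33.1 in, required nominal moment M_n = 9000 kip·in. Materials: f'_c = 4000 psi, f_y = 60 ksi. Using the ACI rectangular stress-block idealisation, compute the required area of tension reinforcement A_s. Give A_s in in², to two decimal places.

From M_n = 0.85 f'_c a b (d − a/2):
a = d − √(d² − 2M_n/(0.85 f'_c b)) = 33.1 − √(33.1² − 2 × 9000/(0.85 × 4 × 15.9)) = 5.484 in.
A_s = 0.85 f'_c a b / f_y = 0.85 × 4 × 5.484 × 15.9 / 60 = 4.941 in².

A_s ≈ 4.94 in²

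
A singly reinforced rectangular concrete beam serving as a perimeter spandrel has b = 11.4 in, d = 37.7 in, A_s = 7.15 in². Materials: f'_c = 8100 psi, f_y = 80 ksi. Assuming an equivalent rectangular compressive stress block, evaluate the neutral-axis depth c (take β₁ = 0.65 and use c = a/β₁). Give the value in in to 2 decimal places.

c ≈ 11.21 in

T = A_s f_y = 7.15 × 80 = 572 kips.
a = T/(0.85 f'_c b) = 572/(0.85 × 8.1 × 11.4) = 7.2876 in.
With β₁ = 0.65, c = a/β₁ = 7.2876/0.65 = 11.21 in.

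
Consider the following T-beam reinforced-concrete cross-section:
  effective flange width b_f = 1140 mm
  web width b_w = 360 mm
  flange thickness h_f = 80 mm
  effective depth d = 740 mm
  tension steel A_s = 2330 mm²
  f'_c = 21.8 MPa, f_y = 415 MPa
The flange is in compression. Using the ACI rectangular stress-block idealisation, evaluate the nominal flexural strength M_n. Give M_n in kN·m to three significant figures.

M_n ≈ 693 kN·m

Tension: T = A_s f_y = 2330 × 415 = 966950 N.
Try a within the flange: a = T/(0.85 f'_c b_f) = 966950/(0.85 × 21.8 × 1140) = 45.77 mm.
Since a = 45.77 ≤ h_f = 80 mm, the stress block lies entirely in the flange; analyse as a rectangular beam of width b_f.
M_n = T(d − a/2) = 966950 × (740 − 22.885) = 693.41 × 10⁶ N·mm.
M_n = 693.41 kN·m.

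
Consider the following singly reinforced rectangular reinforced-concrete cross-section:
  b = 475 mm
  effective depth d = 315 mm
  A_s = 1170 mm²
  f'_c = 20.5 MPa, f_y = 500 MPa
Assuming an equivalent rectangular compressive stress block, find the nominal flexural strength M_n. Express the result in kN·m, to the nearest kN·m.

T = A_s f_y = 1170 × 500 = 585000 N = 585 kN.
From C = T: a = T/(0.85 f'_c b) = 585000/(0.85 × 20.5 × 475) = 70.68 mm.
M_n = T(d − a/2) = 585 kN × (315 − 35.34) mm = 163.60 kN·m.

M_n ≈ 164 kN·m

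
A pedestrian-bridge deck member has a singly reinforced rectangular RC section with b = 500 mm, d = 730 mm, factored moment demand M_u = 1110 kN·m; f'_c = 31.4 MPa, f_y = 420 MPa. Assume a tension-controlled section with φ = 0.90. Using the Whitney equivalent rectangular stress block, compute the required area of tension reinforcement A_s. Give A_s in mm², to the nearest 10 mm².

A_s ≈ 4450 mm²

M_n = M_u/φ = 1110/0.90 = 1233.33 kN·m.
With M_n = 0.85 f'_c a b (d − a/2), solve the quadratic for a:
a = d − √(d² − 2M_n/(0.85 f'_c b)) = 730 − √(730² − 2 × 1233.33×10⁶/(0.85 × 31.4 × 500)) = 140.03 mm.
A_s = 0.85 f'_c a b / f_y = 0.85 × 31.4 × 140.03 × 500 / 420 = 4449.3 mm².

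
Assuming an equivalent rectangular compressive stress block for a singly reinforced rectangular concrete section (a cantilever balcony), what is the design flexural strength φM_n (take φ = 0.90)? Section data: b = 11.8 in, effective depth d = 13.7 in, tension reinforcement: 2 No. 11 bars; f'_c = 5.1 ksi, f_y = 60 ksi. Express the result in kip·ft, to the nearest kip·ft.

φM_n ≈ 167 kip·ft

A_s = 2 × 1.56 = 3.12 in².
T = A_s f_y = 3.12 × 60 = 187.2 kips.
a = T/(0.85 f'_c b) = 187.2/(0.85 × 5.1 × 11.8) = 3.660 in.
M_n = T(d − a/2) = 187.2 × (13.7 − 1.83) = 2222.1 kip·in = 2222.1/12 = 185.18 kip·ft.
φM_n = 0.90 × 185.18 = 166.66 kip·ft.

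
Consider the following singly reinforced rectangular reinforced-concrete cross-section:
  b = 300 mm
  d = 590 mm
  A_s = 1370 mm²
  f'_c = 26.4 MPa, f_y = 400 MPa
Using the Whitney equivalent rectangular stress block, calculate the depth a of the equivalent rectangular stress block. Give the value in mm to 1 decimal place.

a ≈ 81.4 mm

T = A_s f_y = 1370 × 400 = 548000 N = 548 kN.
Setting C = 0.85 f'_c a b equal to T: a = 548000/(0.85 × 26.4 × 300) = 81.4 mm.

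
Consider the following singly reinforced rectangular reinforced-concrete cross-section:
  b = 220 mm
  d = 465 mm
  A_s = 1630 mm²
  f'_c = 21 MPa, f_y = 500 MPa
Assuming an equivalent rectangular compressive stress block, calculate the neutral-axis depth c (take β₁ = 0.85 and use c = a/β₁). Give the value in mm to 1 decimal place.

T = A_s f_y = 1630 × 500 = 815000 N = 815 kN.
Setting C = 0.85 f'_c a b equal to T: a = 815000/(0.85 × 21 × 220) = 207.538 mm.
With β₁ = 0.85, c = a/β₁ = 207.538/0.85 = 244.2 mm.

c ≈ 244.2 mm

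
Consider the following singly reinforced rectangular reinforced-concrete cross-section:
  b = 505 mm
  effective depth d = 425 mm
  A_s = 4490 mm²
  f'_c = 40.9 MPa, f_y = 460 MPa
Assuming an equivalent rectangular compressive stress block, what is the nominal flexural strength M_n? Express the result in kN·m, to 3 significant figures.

M_n ≈ 756 kN·m

T = A_s f_y = 4490 × 460 = 2065400 N = 2065.4 kN.
From C = T: a = T/(0.85 f'_c b) = 2065400/(0.85 × 40.9 × 505) = 117.64 mm.
M_n = T(d − a/2) = 2065.4 kN × (425 − 58.82) mm = 756.31 kN·m.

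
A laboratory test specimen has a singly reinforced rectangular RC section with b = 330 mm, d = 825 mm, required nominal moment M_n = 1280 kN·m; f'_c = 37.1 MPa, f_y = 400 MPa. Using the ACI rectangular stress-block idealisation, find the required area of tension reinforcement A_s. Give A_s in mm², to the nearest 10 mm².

With M_n = 0.85 f'_c a b (d − a/2), solve the quadratic for a:
a = d − √(d² − 2M_n/(0.85 f'_c b)) = 825 − √(825² − 2 × 1280×10⁶/(0.85 × 37.1 × 330)) = 165.74 mm.
A_s = 0.85 f'_c a b / f_y = 0.85 × 37.1 × 165.74 × 330 / 400 = 4312.0 mm².

A_s ≈ 4310 mm²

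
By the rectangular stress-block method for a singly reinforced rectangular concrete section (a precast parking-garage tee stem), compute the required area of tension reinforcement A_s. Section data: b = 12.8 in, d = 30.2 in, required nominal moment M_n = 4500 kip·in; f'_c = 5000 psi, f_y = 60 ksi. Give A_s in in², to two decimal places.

A_s ≈ 2.61 in²

From M_n = 0.85 f'_c a b (d − a/2):
a = d − √(d² − 2M_n/(0.85 f'_c b)) = 30.2 − √(30.2² − 2 × 4500/(0.85 × 5 × 12.8)) = 2.876 in.
A_s = 0.85 f'_c a b / f_y = 0.85 × 5 × 2.876 × 12.8 / 60 = 2.608 in².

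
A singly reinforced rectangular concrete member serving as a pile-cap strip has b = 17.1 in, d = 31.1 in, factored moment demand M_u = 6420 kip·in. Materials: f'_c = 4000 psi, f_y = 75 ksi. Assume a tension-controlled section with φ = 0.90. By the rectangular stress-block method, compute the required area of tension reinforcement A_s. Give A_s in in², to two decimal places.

M_n = M_u/φ = 6420/0.90 = 7133.33 kip·in.
From M_n = 0.85 f'_c a b (d − a/2):
a = d − √(d² − 2M_n/(0.85 f'_c b)) = 31.1 − √(31.1² − 2 × 7133.33/(0.85 × 4 × 17.1)) = 4.233 in.
A_s = 0.85 f'_c a b / f_y = 0.85 × 4 × 4.233 × 17.1 / 75 = 3.281 in².

A_s ≈ 3.28 in²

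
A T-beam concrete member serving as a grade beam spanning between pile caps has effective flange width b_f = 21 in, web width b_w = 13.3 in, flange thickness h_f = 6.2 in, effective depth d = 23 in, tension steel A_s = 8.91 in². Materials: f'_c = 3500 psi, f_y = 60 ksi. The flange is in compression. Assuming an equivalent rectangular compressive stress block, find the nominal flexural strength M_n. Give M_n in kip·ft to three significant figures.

M_n ≈ 826 kip·ft

Tension: T = A_s f_y = 8.91 × 60 = 534.6 kips.
Try a within the flange: a = T/(0.85 f'_c b_f) = 534.6/(0.85 × 3.5 × 21) = 8.557 in.
a = 8.557 > h_f = 6.2 in: the block extends into the web. Split into flange-overhang and web parts.
C_f = 0.85 f'_c (b_f − b_w) h_f = 0.85 × 3.5 × (21 − 13.3) × 6.2 = 142.0 kips.
Remaining web compression depth: a_w = (T − C_f)/(0.85 f'_c b_w) = (534.6 − 142.0)/(0.85 × 3.5 × 13.3) = 9.922 in.
M_n = C_f(d − h_f/2) + (T − C_f)(d − a_w/2) = 142.0 × (23 − 3.1) + 392.6 × (23 − 4.961) = 2825.8 + 7082.1 = 9907.9 kip·in.
M_n = 9907.9/12 = 825.66 kip·ft.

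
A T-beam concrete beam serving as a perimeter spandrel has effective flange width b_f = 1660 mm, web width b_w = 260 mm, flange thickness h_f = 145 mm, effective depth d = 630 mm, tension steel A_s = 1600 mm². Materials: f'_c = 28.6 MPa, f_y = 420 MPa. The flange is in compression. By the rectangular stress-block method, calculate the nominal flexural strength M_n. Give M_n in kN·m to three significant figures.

M_n ≈ 418 kN·m

Tension: T = A_s f_y = 1600 × 420 = 672000 N.
Try a within the flange: a = T/(0.85 f'_c b_f) = 672000/(0.85 × 28.6 × 1660) = 16.65 mm.
Since a = 16.65 ≤ h_f = 145 mm, the stress block lies entirely in the flange; analyse as a rectangular beam of width b_f.
M_n = T(d − a/2) = 672000 × (630 − 8.325) = 417.77 × 10⁶ N·mm.
M_n = 417.77 kN·m.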